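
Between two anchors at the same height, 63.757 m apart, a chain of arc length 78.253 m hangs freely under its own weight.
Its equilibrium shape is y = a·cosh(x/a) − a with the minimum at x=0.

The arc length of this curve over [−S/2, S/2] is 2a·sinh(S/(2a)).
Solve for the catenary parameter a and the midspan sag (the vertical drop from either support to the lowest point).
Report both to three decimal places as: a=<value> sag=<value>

seed: a₀ = √(S³/(24(L−S))) = √(63.757³/(24·14.496)) = 27.293680
iter 1: u=1.167981  f(a)=+1.021e+00  f'(a)=-1.214e+00  a ← 27.293680 − (+1.021e+00/-1.214e+00) = 28.134847
iter 2: u=1.133061  f(a)=+4.912e-02  f'(a)=-1.100e+00  a ← 28.134847 − (+4.912e-02/-1.100e+00) = 28.179501
iter 3: u=1.131266  f(a)=+1.263e-04  f'(a)=-1.094e+00  a ← 28.179501 − (+1.263e-04/-1.094e+00) = 28.179616
iter 4: u=1.131261  f(a)=+8.400e-10  f'(a)=-1.094e+00  a ← 28.179616 − (+8.400e-10/-1.094e+00) = 28.179616
iter 5: u=1.131261  f(a)=-1.421e-14  f'(a)=-1.094e+00  a ← 28.179616 − (-1.421e-14/-1.094e+00) = 28.179616
converged: |Δa| < 1e-12 after 5 iterations
sag = a·(cosh(S/(2a)) − 1) = 28.179616·(cosh(1.131261) − 1) = 20.038366
T_max/T_min = cosh(S/(2a)) = 1.711094

a=28.180 sag=20.038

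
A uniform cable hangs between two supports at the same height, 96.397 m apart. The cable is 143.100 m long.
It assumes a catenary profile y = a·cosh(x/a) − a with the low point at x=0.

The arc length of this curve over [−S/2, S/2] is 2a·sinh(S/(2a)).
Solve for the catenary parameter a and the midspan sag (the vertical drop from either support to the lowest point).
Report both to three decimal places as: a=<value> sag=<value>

a=30.131 sag=47.505

seed: a₀ = √(S³/(24(L−S))) = √(96.397³/(24·46.703)) = 28.269444
iter 1: u=1.704968  f(a)=+7.277e+00  f'(a)=-4.370e+00  a ← 28.269444 − (+7.277e+00/-4.370e+00) = 29.934794
iter 2: u=1.610116  f(a)=+6.926e-01  f'(a)=-3.574e+00  a ← 29.934794 − (+6.926e-01/-3.574e+00) = 30.128577
iter 3: u=1.599760  f(a)=+7.732e-03  f'(a)=-3.495e+00  a ← 30.128577 − (+7.732e-03/-3.495e+00) = 30.130790
iter 4: u=1.599643  f(a)=+9.872e-07  f'(a)=-3.494e+00  a ← 30.130790 − (+9.872e-07/-3.494e+00) = 30.130790
iter 5: u=1.599643  f(a)=+5.684e-14  f'(a)=-3.494e+00  a ← 30.130790 − (+5.684e-14/-3.494e+00) = 30.130790
converged: |Δa| < 1e-12 after 5 iterations
sag = a·(cosh(S/(2a)) − 1) = 30.130790·(cosh(1.599643) − 1) = 47.504685
T_max/T_min = cosh(S/(2a)) = 2.576616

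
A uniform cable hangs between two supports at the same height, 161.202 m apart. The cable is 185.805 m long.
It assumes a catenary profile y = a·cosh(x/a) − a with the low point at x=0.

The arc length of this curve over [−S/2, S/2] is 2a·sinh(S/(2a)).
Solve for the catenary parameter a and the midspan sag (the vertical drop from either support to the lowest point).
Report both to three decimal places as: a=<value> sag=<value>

a=86.092 sag=40.568

seed: a₀ = √(S³/(24(L−S))) = √(161.202³/(24·24.603)) = 84.227902
iter 1: u=0.956939  f(a)=+1.151e+00  f'(a)=-6.395e-01  a ← 84.227902 − (+1.151e+00/-6.395e-01) = 86.028380
iter 2: u=0.936912  f(a)=+3.795e-02  f'(a)=-5.979e-01  a ← 86.028380 − (+3.795e-02/-5.979e-01) = 86.091853
iter 3: u=0.936221  f(a)=+4.436e-05  f'(a)=-5.965e-01  a ← 86.091853 − (+4.436e-05/-5.965e-01) = 86.091928
iter 4: u=0.936220  f(a)=+6.077e-11  f'(a)=-5.965e-01  a ← 86.091928 − (+6.077e-11/-5.965e-01) = 86.091928
iter 5: u=0.936220  f(a)=-2.842e-14  f'(a)=-5.965e-01  a ← 86.091928 − (-2.842e-14/-5.965e-01) = 86.091928
converged: |Δa| < 1e-12 after 5 iterations
sag = a·(cosh(S/(2a)) − 1) = 86.091928·(cosh(0.936220) − 1) = 40.567831
T_max/T_min = cosh(S/(2a)) = 1.471215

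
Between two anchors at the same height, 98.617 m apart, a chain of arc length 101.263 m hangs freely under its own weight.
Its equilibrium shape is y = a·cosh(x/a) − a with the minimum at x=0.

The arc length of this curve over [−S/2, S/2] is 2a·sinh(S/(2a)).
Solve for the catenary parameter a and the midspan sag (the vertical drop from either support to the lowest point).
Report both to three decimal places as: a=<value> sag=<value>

a=123.385 sag=9.984

seed: a₀ = √(S³/(24(L−S))) = √(98.617³/(24·2.646)) = 122.892998
iter 1: u=0.401231  f(a)=+2.138e-02  f'(a)=-4.376e-02  a ← 122.892998 − (+2.138e-02/-4.376e-02) = 123.381590
iter 2: u=0.399642  f(a)=+1.282e-04  f'(a)=-4.324e-02  a ← 123.381590 − (+1.282e-04/-4.324e-02) = 123.384554
iter 3: u=0.399633  f(a)=+4.669e-09  f'(a)=-4.323e-02  a ← 123.384554 − (+4.669e-09/-4.323e-02) = 123.384555
iter 4: u=0.399633  f(a)=+0.000e+00  f'(a)=-4.323e-02  a ← 123.384555 − (+0.000e+00/-4.323e-02) = 123.384555
converged: |Δa| < 1e-12 after 4 iterations
sag = a·(cosh(S/(2a)) − 1) = 123.384555·(cosh(0.399633) − 1) = 9.984471
T_max/T_min = cosh(S/(2a)) = 1.080922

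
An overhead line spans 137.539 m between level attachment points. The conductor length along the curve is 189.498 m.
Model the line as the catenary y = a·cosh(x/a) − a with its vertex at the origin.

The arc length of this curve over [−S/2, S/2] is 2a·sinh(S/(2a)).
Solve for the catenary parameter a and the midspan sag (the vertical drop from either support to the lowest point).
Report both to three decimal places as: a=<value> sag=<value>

seed: a₀ = √(S³/(24(L−S))) = √(137.539³/(24·51.959)) = 45.677548
iter 1: u=1.505543  f(a)=+6.217e+00  f'(a)=-2.834e+00  a ← 45.677548 − (+6.217e+00/-2.834e+00) = 47.870960
iter 2: u=1.436560  f(a)=+4.758e-01  f'(a)=-2.416e+00  a ← 47.870960 − (+4.758e-01/-2.416e+00) = 48.067950
iter 3: u=1.430673  f(a)=+3.298e-03  f'(a)=-2.382e+00  a ← 48.067950 − (+3.298e-03/-2.382e+00) = 48.069335
iter 4: u=1.430631  f(a)=+1.609e-07  f'(a)=-2.382e+00  a ← 48.069335 − (+1.609e-07/-2.382e+00) = 48.069335
iter 5: u=1.430631  f(a)=+2.842e-14  f'(a)=-2.382e+00  a ← 48.069335 − (+2.842e-14/-2.382e+00) = 48.069335
converged: |Δa| < 1e-12 after 5 iterations
sag = a·(cosh(S/(2a)) − 1) = 48.069335·(cosh(1.430631) − 1) = 58.175825
T_max/T_min = cosh(S/(2a)) = 2.210248

a=48.069 sag=58.176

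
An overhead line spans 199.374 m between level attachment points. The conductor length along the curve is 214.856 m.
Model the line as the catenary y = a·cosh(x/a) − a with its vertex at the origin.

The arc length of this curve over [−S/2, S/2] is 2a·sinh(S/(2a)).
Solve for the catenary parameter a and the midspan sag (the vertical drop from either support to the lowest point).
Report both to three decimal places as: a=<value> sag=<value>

seed: a₀ = √(S³/(24(L−S))) = √(199.374³/(24·15.482)) = 146.043970
iter 1: u=0.682582  f(a)=+3.647e-01  f'(a)=-2.221e-01  a ← 146.043970 − (+3.647e-01/-2.221e-01) = 147.686276
iter 2: u=0.674992  f(a)=+6.243e-03  f'(a)=-2.145e-01  a ← 147.686276 − (+6.243e-03/-2.145e-01) = 147.715378
iter 3: u=0.674859  f(a)=+1.900e-06  f'(a)=-2.144e-01  a ← 147.715378 − (+1.900e-06/-2.144e-01) = 147.715387
iter 4: u=0.674859  f(a)=+1.705e-13  f'(a)=-2.144e-01  a ← 147.715387 − (+1.705e-13/-2.144e-01) = 147.715387
converged: |Δa| < 1e-12 after 4 iterations
sag = a·(cosh(S/(2a)) − 1) = 147.715387·(cosh(0.674859) − 1) = 34.933486
T_max/T_min = cosh(S/(2a)) = 1.236492

a=147.715 sag=34.933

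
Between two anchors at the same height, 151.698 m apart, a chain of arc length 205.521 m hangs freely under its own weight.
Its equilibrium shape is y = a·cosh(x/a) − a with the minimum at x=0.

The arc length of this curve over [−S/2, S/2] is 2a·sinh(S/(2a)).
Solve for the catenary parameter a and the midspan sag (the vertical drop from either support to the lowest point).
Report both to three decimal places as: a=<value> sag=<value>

a=54.553 sag=61.790

seed: a₀ = √(S³/(24(L−S))) = √(151.698³/(24·53.823)) = 51.985259
iter 1: u=1.459048  f(a)=+6.028e+00  f'(a)=-2.546e+00  a ← 51.985259 − (+6.028e+00/-2.546e+00) = 54.352579
iter 2: u=1.395500  f(a)=+4.362e-01  f'(a)=-2.190e+00  a ← 54.352579 − (+4.362e-01/-2.190e+00) = 54.551766
iter 3: u=1.390404  f(a)=+2.678e-03  f'(a)=-2.163e+00  a ← 54.551766 − (+2.678e-03/-2.163e+00) = 54.553004
iter 4: u=1.390373  f(a)=+1.023e-07  f'(a)=-2.163e+00  a ← 54.553004 − (+1.023e-07/-2.163e+00) = 54.553004
iter 5: u=1.390373  f(a)=-2.842e-14  f'(a)=-2.163e+00  a ← 54.553004 − (-2.842e-14/-2.163e+00) = 54.553004
converged: |Δa| < 1e-12 after 5 iterations
sag = a·(cosh(S/(2a)) − 1) = 54.553004·(cosh(1.390373) − 1) = 61.790241
T_max/T_min = cosh(S/(2a)) = 2.132664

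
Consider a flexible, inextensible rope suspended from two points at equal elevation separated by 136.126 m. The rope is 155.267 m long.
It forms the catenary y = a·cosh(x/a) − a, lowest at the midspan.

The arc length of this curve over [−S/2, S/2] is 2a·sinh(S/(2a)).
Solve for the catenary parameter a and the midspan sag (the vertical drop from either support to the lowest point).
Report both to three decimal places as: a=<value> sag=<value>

seed: a₀ = √(S³/(24(L−S))) = √(136.126³/(24·19.141)) = 74.100936
iter 1: u=0.918517  f(a)=+8.238e-01  f'(a)=-5.615e-01  a ← 74.100936 − (+8.238e-01/-5.615e-01) = 75.568062
iter 2: u=0.900685  f(a)=+2.510e-02  f'(a)=-5.278e-01  a ← 75.568062 − (+2.510e-02/-5.278e-01) = 75.615625
iter 3: u=0.900118  f(a)=+2.493e-05  f'(a)=-5.267e-01  a ← 75.615625 − (+2.493e-05/-5.267e-01) = 75.615673
iter 4: u=0.900118  f(a)=+2.464e-11  f'(a)=-5.267e-01  a ← 75.615673 − (+2.464e-11/-5.267e-01) = 75.615673
converged: |Δa| < 1e-12 after 4 iterations
sag = a·(cosh(S/(2a)) − 1) = 75.615673·(cosh(0.900118) − 1) = 32.757250
T_max/T_min = cosh(S/(2a)) = 1.433207

a=75.616 sag=32.757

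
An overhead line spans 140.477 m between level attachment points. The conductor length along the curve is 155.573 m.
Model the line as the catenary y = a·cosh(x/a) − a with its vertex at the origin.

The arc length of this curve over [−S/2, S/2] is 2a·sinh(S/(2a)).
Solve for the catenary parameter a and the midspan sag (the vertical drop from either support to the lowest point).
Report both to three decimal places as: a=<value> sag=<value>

a=88.849 sag=29.240

seed: a₀ = √(S³/(24(L−S))) = √(140.477³/(24·15.096)) = 87.472446
iter 1: u=0.802979  f(a)=+4.942e-01  f'(a)=-3.679e-01  a ← 87.472446 − (+4.942e-01/-3.679e-01) = 88.815662
iter 2: u=0.790835  f(a)=+1.161e-02  f'(a)=-3.508e-01  a ← 88.815662 − (+1.161e-02/-3.508e-01) = 88.848766
iter 3: u=0.790540  f(a)=+6.756e-06  f'(a)=-3.504e-01  a ← 88.848766 − (+6.756e-06/-3.504e-01) = 88.848786
iter 4: u=0.790540  f(a)=+2.302e-12  f'(a)=-3.504e-01  a ← 88.848786 − (+2.302e-12/-3.504e-01) = 88.848786
converged: |Δa| < 1e-12 after 4 iterations
sag = a·(cosh(S/(2a)) − 1) = 88.848786·(cosh(0.790540) − 1) = 29.239513
T_max/T_min = cosh(S/(2a)) = 1.329093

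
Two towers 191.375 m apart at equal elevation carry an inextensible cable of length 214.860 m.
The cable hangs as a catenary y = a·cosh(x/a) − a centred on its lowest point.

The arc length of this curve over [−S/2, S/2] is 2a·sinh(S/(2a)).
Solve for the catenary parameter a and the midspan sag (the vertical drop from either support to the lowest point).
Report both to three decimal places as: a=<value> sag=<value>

a=113.510 sag=42.777

seed: a₀ = √(S³/(24(L−S))) = √(191.375³/(24·23.485)) = 111.513360
iter 1: u=0.858081  f(a)=+8.799e-01  f'(a)=-4.530e-01  a ← 111.513360 − (+8.799e-01/-4.530e-01) = 113.455588
iter 2: u=0.843392  f(a)=+2.351e-02  f'(a)=-4.291e-01  a ← 113.455588 − (+2.351e-02/-4.291e-01) = 113.510386
iter 3: u=0.842985  f(a)=+1.782e-05  f'(a)=-4.285e-01  a ← 113.510386 − (+1.782e-05/-4.285e-01) = 113.510427
iter 4: u=0.842984  f(a)=+1.023e-11  f'(a)=-4.285e-01  a ← 113.510427 − (+1.023e-11/-4.285e-01) = 113.510427
converged: |Δa| < 1e-12 after 4 iterations
sag = a·(cosh(S/(2a)) − 1) = 113.510427·(cosh(0.842984) − 1) = 42.777199
T_max/T_min = cosh(S/(2a)) = 1.376857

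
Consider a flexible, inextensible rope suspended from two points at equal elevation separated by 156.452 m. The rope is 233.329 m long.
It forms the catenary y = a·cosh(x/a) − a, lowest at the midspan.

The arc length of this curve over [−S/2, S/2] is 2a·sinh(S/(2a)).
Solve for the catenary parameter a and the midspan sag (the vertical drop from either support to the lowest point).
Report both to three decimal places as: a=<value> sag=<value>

a=48.597 sag=77.785

seed: a₀ = √(S³/(24(L−S))) = √(156.452³/(24·76.877)) = 45.558335
iter 1: u=1.717051  f(a)=+1.216e+01  f'(a)=-4.481e+00  a ← 45.558335 − (+1.216e+01/-4.481e+00) = 48.272648
iter 2: u=1.620504  f(a)=+1.172e+00  f'(a)=-3.655e+00  a ← 48.272648 − (+1.172e+00/-3.655e+00) = 48.593173
iter 3: u=1.609815  f(a)=+1.343e-02  f'(a)=-3.572e+00  a ← 48.593173 − (+1.343e-02/-3.572e+00) = 48.596934
iter 4: u=1.609690  f(a)=+1.811e-06  f'(a)=-3.571e+00  a ← 48.596934 − (+1.811e-06/-3.571e+00) = 48.596934
iter 5: u=1.609690  f(a)=+5.684e-14  f'(a)=-3.571e+00  a ← 48.596934 − (+5.684e-14/-3.571e+00) = 48.596934
converged: |Δa| < 1e-12 after 5 iterations
sag = a·(cosh(S/(2a)) − 1) = 48.596934·(cosh(1.609690) − 1) = 77.784503
T_max/T_min = cosh(S/(2a)) = 2.600605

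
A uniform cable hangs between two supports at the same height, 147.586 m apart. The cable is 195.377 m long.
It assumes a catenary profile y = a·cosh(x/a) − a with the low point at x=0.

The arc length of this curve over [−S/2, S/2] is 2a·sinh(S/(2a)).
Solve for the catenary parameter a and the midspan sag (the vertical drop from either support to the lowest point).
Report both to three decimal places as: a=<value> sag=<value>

seed: a₀ = √(S³/(24(L−S))) = √(147.586³/(24·47.791)) = 52.940625
iter 1: u=1.393882  f(a)=+4.863e+00  f'(a)=-2.181e+00  a ← 52.940625 − (+4.863e+00/-2.181e+00) = 55.170007
iter 2: u=1.337556  f(a)=+3.241e-01  f'(a)=-1.900e+00  a ← 55.170007 − (+3.241e-01/-1.900e+00) = 55.340610
iter 3: u=1.333433  f(a)=+1.666e-03  f'(a)=-1.880e+00  a ← 55.340610 − (+1.666e-03/-1.880e+00) = 55.341496
iter 4: u=1.333412  f(a)=+4.454e-08  f'(a)=-1.880e+00  a ← 55.341496 − (+4.454e-08/-1.880e+00) = 55.341496
iter 5: u=1.333412  f(a)=+5.684e-14  f'(a)=-1.880e+00  a ← 55.341496 − (+5.684e-14/-1.880e+00) = 55.341496
converged: |Δa| < 1e-12 after 5 iterations
sag = a·(cosh(S/(2a)) − 1) = 55.341496·(cosh(1.333412) − 1) = 56.933720
T_max/T_min = cosh(S/(2a)) = 2.028771

a=55.341 sag=56.934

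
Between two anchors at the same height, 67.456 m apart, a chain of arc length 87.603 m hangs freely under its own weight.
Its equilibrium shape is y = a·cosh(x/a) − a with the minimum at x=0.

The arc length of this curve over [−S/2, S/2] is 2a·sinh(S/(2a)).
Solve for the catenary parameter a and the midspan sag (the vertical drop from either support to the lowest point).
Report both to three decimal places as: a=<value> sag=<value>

seed: a₀ = √(S³/(24(L−S))) = √(67.456³/(24·20.147)) = 25.195331
iter 1: u=1.338661  f(a)=+1.884e+00  f'(a)=-1.905e+00  a ← 25.195331 − (+1.884e+00/-1.905e+00) = 26.184483
iter 2: u=1.288091  f(a)=+1.166e-01  f'(a)=-1.676e+00  a ← 26.184483 − (+1.166e-01/-1.676e+00) = 26.254092
iter 3: u=1.284676  f(a)=+5.122e-04  f'(a)=-1.661e+00  a ← 26.254092 − (+5.122e-04/-1.661e+00) = 26.254400
iter 4: u=1.284661  f(a)=+9.975e-09  f'(a)=-1.661e+00  a ← 26.254400 − (+9.975e-09/-1.661e+00) = 26.254400
iter 5: u=1.284661  f(a)=+1.421e-14  f'(a)=-1.661e+00  a ← 26.254400 − (+1.421e-14/-1.661e+00) = 26.254400
converged: |Δa| < 1e-12 after 5 iterations
sag = a·(cosh(S/(2a)) − 1) = 26.254400·(cosh(1.284661) − 1) = 24.812859
T_max/T_min = cosh(S/(2a)) = 1.945093

a=26.254 sag=24.813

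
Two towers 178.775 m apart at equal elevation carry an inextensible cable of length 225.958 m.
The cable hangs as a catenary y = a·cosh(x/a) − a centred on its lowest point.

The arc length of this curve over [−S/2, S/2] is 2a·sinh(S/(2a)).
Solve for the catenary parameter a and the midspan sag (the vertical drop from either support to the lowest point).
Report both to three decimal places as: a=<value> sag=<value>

seed: a₀ = √(S³/(24(L−S))) = √(178.775³/(24·47.183)) = 71.033266
iter 1: u=1.258389  f(a)=+3.880e+00  f'(a)=-1.551e+00  a ← 71.033266 − (+3.880e+00/-1.551e+00) = 73.534598
iter 2: u=1.215584  f(a)=+2.144e-01  f'(a)=-1.384e+00  a ← 73.534598 − (+2.144e-01/-1.384e+00) = 73.689476
iter 3: u=1.213029  f(a)=+7.390e-04  f'(a)=-1.374e+00  a ← 73.689476 − (+7.390e-04/-1.374e+00) = 73.690014
iter 4: u=1.213021  f(a)=+8.849e-09  f'(a)=-1.374e+00  a ← 73.690014 − (+8.849e-09/-1.374e+00) = 73.690014
iter 5: u=1.213021  f(a)=+0.000e+00  f'(a)=-1.374e+00  a ← 73.690014 − (+0.000e+00/-1.374e+00) = 73.690014
converged: |Δa| < 1e-12 after 5 iterations
sag = a·(cosh(S/(2a)) − 1) = 73.690014·(cosh(1.213021) − 1) = 61.196874
T_max/T_min = cosh(S/(2a)) = 1.830464

a=73.690 sag=61.197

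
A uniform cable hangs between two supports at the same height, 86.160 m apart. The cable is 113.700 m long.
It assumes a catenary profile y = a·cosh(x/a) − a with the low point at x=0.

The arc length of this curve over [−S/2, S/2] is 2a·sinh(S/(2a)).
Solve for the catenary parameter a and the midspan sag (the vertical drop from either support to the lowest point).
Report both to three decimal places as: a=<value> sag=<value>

a=32.502 sag=32.983

seed: a₀ = √(S³/(24(L−S))) = √(86.160³/(24·27.540)) = 31.107918
iter 1: u=1.384856  f(a)=+2.765e+00  f'(a)=-2.134e+00  a ← 31.107918 − (+2.765e+00/-2.134e+00) = 32.403295
iter 2: u=1.329494  f(a)=+1.821e-01  f'(a)=-1.862e+00  a ← 32.403295 − (+1.821e-01/-1.862e+00) = 32.501097
iter 3: u=1.325494  f(a)=+9.127e-04  f'(a)=-1.843e+00  a ← 32.501097 − (+9.127e-04/-1.843e+00) = 32.501592
iter 4: u=1.325474  f(a)=+2.319e-08  f'(a)=-1.843e+00  a ← 32.501592 − (+2.319e-08/-1.843e+00) = 32.501592
iter 5: u=1.325474  f(a)=+0.000e+00  f'(a)=-1.843e+00  a ← 32.501592 − (+0.000e+00/-1.843e+00) = 32.501592
converged: |Δa| < 1e-12 after 5 iterations
sag = a·(cosh(S/(2a)) − 1) = 32.501592·(cosh(1.325474) − 1) = 32.983337
T_max/T_min = cosh(S/(2a)) = 2.014822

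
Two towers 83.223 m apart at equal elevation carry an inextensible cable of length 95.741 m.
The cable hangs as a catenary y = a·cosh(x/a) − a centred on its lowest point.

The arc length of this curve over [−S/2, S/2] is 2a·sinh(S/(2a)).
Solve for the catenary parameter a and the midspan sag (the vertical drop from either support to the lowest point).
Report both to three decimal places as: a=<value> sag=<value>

a=44.758 sag=20.777

seed: a₀ = √(S³/(24(L−S))) = √(83.223³/(24·12.518)) = 43.801800
iter 1: u=0.949995  f(a)=+5.772e-01  f'(a)=-6.248e-01  a ← 43.801800 − (+5.772e-01/-6.248e-01) = 44.725479
iter 2: u=0.930376  f(a)=+1.876e-02  f'(a)=-5.848e-01  a ← 44.725479 − (+1.876e-02/-5.848e-01) = 44.757560
iter 3: u=0.929709  f(a)=+2.130e-05  f'(a)=-5.835e-01  a ← 44.757560 − (+2.130e-05/-5.835e-01) = 44.757596
iter 4: u=0.929708  f(a)=+2.755e-11  f'(a)=-5.835e-01  a ← 44.757596 − (+2.755e-11/-5.835e-01) = 44.757596
iter 5: u=0.929708  f(a)=+0.000e+00  f'(a)=-5.835e-01  a ← 44.757596 − (+0.000e+00/-5.835e-01) = 44.757596
converged: |Δa| < 1e-12 after 5 iterations
sag = a·(cosh(S/(2a)) − 1) = 44.757596·(cosh(0.929708) − 1) = 20.777335
T_max/T_min = cosh(S/(2a)) = 1.464219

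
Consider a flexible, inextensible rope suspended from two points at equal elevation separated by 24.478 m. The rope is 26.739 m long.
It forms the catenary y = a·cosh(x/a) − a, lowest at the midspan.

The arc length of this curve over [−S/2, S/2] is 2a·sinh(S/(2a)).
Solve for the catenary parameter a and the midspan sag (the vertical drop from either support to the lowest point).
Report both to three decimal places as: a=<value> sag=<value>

a=16.663 sag=4.700

seed: a₀ = √(S³/(24(L−S))) = √(24.478³/(24·2.261)) = 16.440234
iter 1: u=0.744454  f(a)=+6.349e-02  f'(a)=-2.906e-01  a ← 16.440234 − (+6.349e-02/-2.906e-01) = 16.658698
iter 2: u=0.734691  f(a)=+1.288e-03  f'(a)=-2.789e-01  a ← 16.658698 − (+1.288e-03/-2.789e-01) = 16.663314
iter 3: u=0.734488  f(a)=+5.540e-07  f'(a)=-2.787e-01  a ← 16.663314 − (+5.540e-07/-2.787e-01) = 16.663316
iter 4: u=0.734488  f(a)=+1.030e-13  f'(a)=-2.787e-01  a ← 16.663316 − (+1.030e-13/-2.787e-01) = 16.663316
converged: |Δa| < 1e-12 after 4 iterations
sag = a·(cosh(S/(2a)) − 1) = 16.663316·(cosh(0.734488) − 1) = 4.700430
T_max/T_min = cosh(S/(2a)) = 1.282082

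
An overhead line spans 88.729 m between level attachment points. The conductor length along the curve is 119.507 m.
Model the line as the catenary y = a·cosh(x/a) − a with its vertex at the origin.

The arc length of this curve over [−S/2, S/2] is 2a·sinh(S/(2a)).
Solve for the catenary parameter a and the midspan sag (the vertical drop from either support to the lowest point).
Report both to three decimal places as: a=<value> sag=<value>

a=32.239 sag=35.657

seed: a₀ = √(S³/(24(L−S))) = √(88.729³/(24·30.778)) = 30.751943
iter 1: u=1.442657  f(a)=+3.366e+00  f'(a)=-2.450e+00  a ← 30.751943 − (+3.366e+00/-2.450e+00) = 32.125644
iter 2: u=1.380968  f(a)=+2.387e-01  f'(a)=-2.114e+00  a ← 32.125644 − (+2.387e-01/-2.114e+00) = 32.238547
iter 3: u=1.376132  f(a)=+1.403e-03  f'(a)=-2.089e+00  a ← 32.238547 − (+1.403e-03/-2.089e+00) = 32.239218
iter 4: u=1.376103  f(a)=+4.907e-08  f'(a)=-2.089e+00  a ← 32.239218 − (+4.907e-08/-2.089e+00) = 32.239218
iter 5: u=1.376103  f(a)=+0.000e+00  f'(a)=-2.089e+00  a ← 32.239218 − (+0.000e+00/-2.089e+00) = 32.239218
converged: |Δa| < 1e-12 after 5 iterations
sag = a·(cosh(S/(2a)) − 1) = 32.239218·(cosh(1.376103) − 1) = 35.656643
T_max/T_min = cosh(S/(2a)) = 2.106002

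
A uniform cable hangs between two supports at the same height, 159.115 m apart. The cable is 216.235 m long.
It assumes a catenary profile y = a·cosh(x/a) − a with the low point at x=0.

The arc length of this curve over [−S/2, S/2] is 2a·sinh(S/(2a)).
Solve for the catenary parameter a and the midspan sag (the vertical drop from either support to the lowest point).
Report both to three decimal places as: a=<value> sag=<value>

seed: a₀ = √(S³/(24(L−S))) = √(159.115³/(24·57.120)) = 54.208447
iter 1: u=1.467622  f(a)=+6.477e+00  f'(a)=-2.598e+00  a ← 54.208447 − (+6.477e+00/-2.598e+00) = 56.701696
iter 2: u=1.403089  f(a)=+4.736e-01  f'(a)=-2.230e+00  a ← 56.701696 − (+4.736e-01/-2.230e+00) = 56.914048
iter 3: u=1.397853  f(a)=+2.975e-03  f'(a)=-2.202e+00  a ← 56.914048 − (+2.975e-03/-2.202e+00) = 56.915399
iter 4: u=1.397820  f(a)=+1.190e-07  f'(a)=-2.202e+00  a ← 56.915399 − (+1.190e-07/-2.202e+00) = 56.915399
iter 5: u=1.397820  f(a)=+0.000e+00  f'(a)=-2.202e+00  a ← 56.915399 − (+0.000e+00/-2.202e+00) = 56.915399
converged: |Δa| < 1e-12 after 5 iterations
sag = a·(cosh(S/(2a)) − 1) = 56.915399·(cosh(1.397820) − 1) = 65.267892
T_max/T_min = cosh(S/(2a)) = 2.146753

a=56.915 sag=65.268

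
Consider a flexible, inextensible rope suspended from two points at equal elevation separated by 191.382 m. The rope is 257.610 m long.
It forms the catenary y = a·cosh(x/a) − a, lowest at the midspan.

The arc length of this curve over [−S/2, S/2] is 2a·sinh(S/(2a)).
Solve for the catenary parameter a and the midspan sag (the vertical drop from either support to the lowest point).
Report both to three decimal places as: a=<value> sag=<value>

seed: a₀ = √(S³/(24(L−S))) = √(191.382³/(24·66.228)) = 66.408733
iter 1: u=1.440940  f(a)=+7.225e+00  f'(a)=-2.441e+00  a ← 66.408733 − (+7.225e+00/-2.441e+00) = 69.369214
iter 2: u=1.379445  f(a)=+5.113e-01  f'(a)=-2.106e+00  a ← 69.369214 − (+5.113e-01/-2.106e+00) = 69.611931
iter 3: u=1.374635  f(a)=+2.991e-03  f'(a)=-2.082e+00  a ← 69.611931 − (+2.991e-03/-2.082e+00) = 69.613367
iter 4: u=1.374607  f(a)=+1.037e-07  f'(a)=-2.082e+00  a ← 69.613367 − (+1.037e-07/-2.082e+00) = 69.613367
iter 5: u=1.374607  f(a)=-5.684e-14  f'(a)=-2.082e+00  a ← 69.613367 − (-5.684e-14/-2.082e+00) = 69.613367
converged: |Δa| < 1e-12 after 5 iterations
sag = a·(cosh(S/(2a)) − 1) = 69.613367·(cosh(1.374607) − 1) = 76.799572
T_max/T_min = cosh(S/(2a)) = 2.103230

a=69.613 sag=76.800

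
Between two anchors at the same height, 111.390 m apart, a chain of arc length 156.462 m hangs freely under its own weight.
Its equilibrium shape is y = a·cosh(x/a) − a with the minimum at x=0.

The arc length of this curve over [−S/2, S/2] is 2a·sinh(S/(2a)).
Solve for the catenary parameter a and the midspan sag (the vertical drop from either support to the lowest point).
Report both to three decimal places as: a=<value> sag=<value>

a=37.739 sag=49.119

seed: a₀ = √(S³/(24(L−S))) = √(111.390³/(24·45.072)) = 35.744586
iter 1: u=1.558138  f(a)=+5.798e+00  f'(a)=-3.190e+00  a ← 35.744586 − (+5.798e+00/-3.190e+00) = 37.562453
iter 2: u=1.482731  f(a)=+4.717e-01  f'(a)=-2.690e+00  a ← 37.562453 − (+4.717e-01/-2.690e+00) = 37.737805
iter 3: u=1.475841  f(a)=+3.732e-03  f'(a)=-2.648e+00  a ← 37.737805 − (+3.732e-03/-2.648e+00) = 37.739214
iter 4: u=1.475786  f(a)=+2.378e-07  f'(a)=-2.647e+00  a ← 37.739214 − (+2.378e-07/-2.647e+00) = 37.739214
iter 5: u=1.475786  f(a)=+2.842e-14  f'(a)=-2.647e+00  a ← 37.739214 − (+2.842e-14/-2.647e+00) = 37.739214
converged: |Δa| < 1e-12 after 5 iterations
sag = a·(cosh(S/(2a)) − 1) = 37.739214·(cosh(1.475786) − 1) = 49.118932
T_max/T_min = cosh(S/(2a)) = 2.301536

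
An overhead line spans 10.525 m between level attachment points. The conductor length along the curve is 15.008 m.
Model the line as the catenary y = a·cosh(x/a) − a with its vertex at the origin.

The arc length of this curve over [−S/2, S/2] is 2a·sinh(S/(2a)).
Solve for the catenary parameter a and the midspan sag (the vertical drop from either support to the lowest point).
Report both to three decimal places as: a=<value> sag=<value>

seed: a₀ = √(S³/(24(L−S))) = √(10.525³/(24·4.483)) = 3.291874
iter 1: u=1.598634  f(a)=+6.090e-01  f'(a)=-3.486e+00  a ← 3.291874 − (+6.090e-01/-3.486e+00) = 3.466544
iter 2: u=1.518082  f(a)=+5.183e-02  f'(a)=-2.916e+00  a ← 3.466544 − (+5.183e-02/-2.916e+00) = 3.484318
iter 3: u=1.510339  f(a)=+4.525e-04  f'(a)=-2.865e+00  a ← 3.484318 − (+4.525e-04/-2.865e+00) = 3.484475
iter 4: u=1.510270  f(a)=+3.517e-08  f'(a)=-2.865e+00  a ← 3.484475 − (+3.517e-08/-2.865e+00) = 3.484475
iter 5: u=1.510270  f(a)=-3.553e-15  f'(a)=-2.865e+00  a ← 3.484475 − (-3.553e-15/-2.865e+00) = 3.484475
converged: |Δa| < 1e-12 after 5 iterations
sag = a·(cosh(S/(2a)) − 1) = 3.484475·(cosh(1.510270) − 1) = 4.789072
T_max/T_min = cosh(S/(2a)) = 2.374403

a=3.484 sag=4.789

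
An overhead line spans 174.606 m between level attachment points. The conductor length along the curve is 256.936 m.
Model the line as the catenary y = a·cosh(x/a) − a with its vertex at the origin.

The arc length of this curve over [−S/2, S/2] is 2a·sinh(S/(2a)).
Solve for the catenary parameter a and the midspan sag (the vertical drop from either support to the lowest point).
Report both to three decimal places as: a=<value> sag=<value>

a=55.238 sag=84.602

seed: a₀ = √(S³/(24(L−S))) = √(174.606³/(24·82.330)) = 51.904387
iter 1: u=1.681997  f(a)=+1.246e+01  f'(a)=-4.165e+00  a ← 51.904387 − (+1.246e+01/-4.165e+00) = 54.896168
iter 2: u=1.590330  f(a)=+1.159e+00  f'(a)=-3.424e+00  a ← 54.896168 − (+1.159e+00/-3.424e+00) = 55.234594
iter 3: u=1.580586  f(a)=+1.228e-02  f'(a)=-3.352e+00  a ← 55.234594 − (+1.228e-02/-3.352e+00) = 55.238259
iter 4: u=1.580481  f(a)=+1.413e-06  f'(a)=-3.351e+00  a ← 55.238259 − (+1.413e-06/-3.351e+00) = 55.238260
iter 5: u=1.580481  f(a)=+5.684e-14  f'(a)=-3.351e+00  a ← 55.238260 − (+5.684e-14/-3.351e+00) = 55.238260
converged: |Δa| < 1e-12 after 5 iterations
sag = a·(cosh(S/(2a)) − 1) = 55.238260·(cosh(1.580481) − 1) = 84.601979
T_max/T_min = cosh(S/(2a)) = 2.531583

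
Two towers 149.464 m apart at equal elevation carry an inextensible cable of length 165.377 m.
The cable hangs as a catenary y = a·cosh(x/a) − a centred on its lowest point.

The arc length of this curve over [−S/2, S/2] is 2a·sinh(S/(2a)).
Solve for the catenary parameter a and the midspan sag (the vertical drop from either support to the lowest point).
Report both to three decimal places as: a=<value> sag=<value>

a=94.960 sag=30.956

seed: a₀ = √(S³/(24(L−S))) = √(149.464³/(24·15.913)) = 93.502506
iter 1: u=0.799251  f(a)=+5.161e-01  f'(a)=-3.626e-01  a ← 93.502506 − (+5.161e-01/-3.626e-01) = 94.925651
iter 2: u=0.787269  f(a)=+1.202e-02  f'(a)=-3.459e-01  a ← 94.925651 − (+1.202e-02/-3.459e-01) = 94.960395
iter 3: u=0.786981  f(a)=+6.863e-06  f'(a)=-3.455e-01  a ← 94.960395 − (+6.863e-06/-3.455e-01) = 94.960415
iter 4: u=0.786981  f(a)=+2.245e-12  f'(a)=-3.455e-01  a ← 94.960415 − (+2.245e-12/-3.455e-01) = 94.960415
converged: |Δa| < 1e-12 after 4 iterations
sag = a·(cosh(S/(2a)) − 1) = 94.960415·(cosh(0.786981) − 1) = 30.955702
T_max/T_min = cosh(S/(2a)) = 1.325985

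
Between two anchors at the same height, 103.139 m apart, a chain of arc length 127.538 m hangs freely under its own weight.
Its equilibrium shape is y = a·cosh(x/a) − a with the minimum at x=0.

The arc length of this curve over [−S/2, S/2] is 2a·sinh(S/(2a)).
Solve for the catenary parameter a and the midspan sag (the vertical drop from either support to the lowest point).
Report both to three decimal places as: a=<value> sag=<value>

a=44.745 sag=33.156

seed: a₀ = √(S³/(24(L−S))) = √(103.139³/(24·24.399)) = 43.285530
iter 1: u=1.191380  f(a)=+1.791e+00  f'(a)=-1.296e+00  a ← 43.285530 − (+1.791e+00/-1.296e+00) = 44.668006
iter 2: u=1.154506  f(a)=+8.940e-02  f'(a)=-1.169e+00  a ← 44.668006 − (+8.940e-02/-1.169e+00) = 44.744460
iter 3: u=1.152534  f(a)=+2.486e-04  f'(a)=-1.163e+00  a ← 44.744460 − (+2.486e-04/-1.163e+00) = 44.744674
iter 4: u=1.152528  f(a)=+1.933e-09  f'(a)=-1.163e+00  a ← 44.744674 − (+1.933e-09/-1.163e+00) = 44.744674
iter 5: u=1.152528  f(a)=+1.421e-14  f'(a)=-1.163e+00  a ← 44.744674 − (+1.421e-14/-1.163e+00) = 44.744674
converged: |Δa| < 1e-12 after 5 iterations
sag = a·(cosh(S/(2a)) − 1) = 44.744674·(cosh(1.152528) − 1) = 33.156361
T_max/T_min = cosh(S/(2a)) = 1.741012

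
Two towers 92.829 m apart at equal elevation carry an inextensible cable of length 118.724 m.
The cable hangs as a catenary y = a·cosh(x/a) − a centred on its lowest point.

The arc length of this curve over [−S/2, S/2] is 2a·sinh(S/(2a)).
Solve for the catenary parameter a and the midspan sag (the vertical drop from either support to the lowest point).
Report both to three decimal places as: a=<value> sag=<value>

a=37.291 sag=32.812

seed: a₀ = √(S³/(24(L−S))) = √(92.829³/(24·25.895)) = 35.876654
iter 1: u=1.293724  f(a)=+2.255e+00  f'(a)=-1.700e+00  a ← 35.876654 − (+2.255e+00/-1.700e+00) = 37.203336
iter 2: u=1.247590  f(a)=+1.311e-01  f'(a)=-1.508e+00  a ← 37.203336 − (+1.311e-01/-1.508e+00) = 37.290325
iter 3: u=1.244679  f(a)=+5.039e-04  f'(a)=-1.496e+00  a ← 37.290325 − (+5.039e-04/-1.496e+00) = 37.290662
iter 4: u=1.244668  f(a)=+7.504e-09  f'(a)=-1.496e+00  a ← 37.290662 − (+7.504e-09/-1.496e+00) = 37.290662
iter 5: u=1.244668  f(a)=+1.421e-14  f'(a)=-1.496e+00  a ← 37.290662 − (+1.421e-14/-1.496e+00) = 37.290662
converged: |Δa| < 1e-12 after 5 iterations
sag = a·(cosh(S/(2a)) − 1) = 37.290662·(cosh(1.244668) − 1) = 32.812409
T_max/T_min = cosh(S/(2a)) = 1.879910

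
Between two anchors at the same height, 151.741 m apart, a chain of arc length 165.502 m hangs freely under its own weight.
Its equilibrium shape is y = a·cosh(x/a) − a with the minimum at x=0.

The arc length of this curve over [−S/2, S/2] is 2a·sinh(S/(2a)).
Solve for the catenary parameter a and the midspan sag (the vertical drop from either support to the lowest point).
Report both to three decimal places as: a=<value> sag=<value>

a=104.225 sag=28.856

seed: a₀ = √(S³/(24(L−S))) = √(151.741³/(24·13.761)) = 102.854618
iter 1: u=0.737648  f(a)=+3.793e-01  f'(a)=-2.824e-01  a ← 102.854618 − (+3.793e-01/-2.824e-01) = 104.197520
iter 2: u=0.728141  f(a)=+7.556e-03  f'(a)=-2.713e-01  a ← 104.197520 − (+7.556e-03/-2.713e-01) = 104.225373
iter 3: u=0.727947  f(a)=+3.134e-06  f'(a)=-2.710e-01  a ← 104.225373 − (+3.134e-06/-2.710e-01) = 104.225384
iter 4: u=0.727946  f(a)=+5.969e-13  f'(a)=-2.710e-01  a ← 104.225384 − (+5.969e-13/-2.710e-01) = 104.225384
converged: |Δa| < 1e-12 after 4 iterations
sag = a·(cosh(S/(2a)) − 1) = 104.225384·(cosh(0.727946) − 1) = 28.856015
T_max/T_min = cosh(S/(2a)) = 1.276862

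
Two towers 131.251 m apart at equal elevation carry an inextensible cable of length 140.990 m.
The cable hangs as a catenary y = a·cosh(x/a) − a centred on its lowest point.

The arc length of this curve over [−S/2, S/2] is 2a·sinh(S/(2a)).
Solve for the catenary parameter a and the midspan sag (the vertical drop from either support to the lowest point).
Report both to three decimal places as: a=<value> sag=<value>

a=99.430 sag=22.455

seed: a₀ = √(S³/(24(L−S))) = √(131.251³/(24·9.739)) = 98.353796
iter 1: u=0.667239  f(a)=+2.191e-01  f'(a)=-2.070e-01  a ← 98.353796 − (+2.191e-01/-2.070e-01) = 99.412289
iter 2: u=0.660135  f(a)=+3.587e-03  f'(a)=-2.003e-01  a ← 99.412289 − (+3.587e-03/-2.003e-01) = 99.430202
iter 3: u=0.660016  f(a)=+9.972e-07  f'(a)=-2.002e-01  a ← 99.430202 − (+9.972e-07/-2.002e-01) = 99.430207
iter 4: u=0.660016  f(a)=+8.527e-14  f'(a)=-2.002e-01  a ← 99.430207 − (+8.527e-14/-2.002e-01) = 99.430207
converged: |Δa| < 1e-12 after 4 iterations
sag = a·(cosh(S/(2a)) − 1) = 99.430207·(cosh(0.660016) − 1) = 22.454620
T_max/T_min = cosh(S/(2a)) = 1.225833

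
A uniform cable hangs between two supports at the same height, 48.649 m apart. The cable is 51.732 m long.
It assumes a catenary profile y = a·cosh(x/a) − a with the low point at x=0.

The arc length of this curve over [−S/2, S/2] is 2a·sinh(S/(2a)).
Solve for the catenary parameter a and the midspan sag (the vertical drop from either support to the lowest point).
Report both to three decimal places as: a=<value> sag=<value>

a=39.817 sag=7.664

seed: a₀ = √(S³/(24(L−S))) = √(48.649³/(24·3.083)) = 39.447410
iter 1: u=0.616631  f(a)=+5.915e-02  f'(a)=-1.623e-01  a ← 39.447410 − (+5.915e-02/-1.623e-01) = 39.811760
iter 2: u=0.610988  f(a)=+8.295e-04  f'(a)=-1.578e-01  a ← 39.811760 − (+8.295e-04/-1.578e-01) = 39.817017
iter 3: u=0.610907  f(a)=+1.683e-07  f'(a)=-1.577e-01  a ← 39.817017 − (+1.683e-07/-1.577e-01) = 39.817018
iter 4: u=0.610907  f(a)=+2.132e-14  f'(a)=-1.577e-01  a ← 39.817018 − (+2.132e-14/-1.577e-01) = 39.817018
converged: |Δa| < 1e-12 after 4 iterations
sag = a·(cosh(S/(2a)) − 1) = 39.817018·(cosh(0.610907) − 1) = 7.663977
T_max/T_min = cosh(S/(2a)) = 1.192480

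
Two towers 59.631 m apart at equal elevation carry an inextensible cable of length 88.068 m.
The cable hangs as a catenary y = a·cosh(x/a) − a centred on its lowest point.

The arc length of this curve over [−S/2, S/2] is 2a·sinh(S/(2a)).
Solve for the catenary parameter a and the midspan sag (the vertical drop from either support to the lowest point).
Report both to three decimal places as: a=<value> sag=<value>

seed: a₀ = √(S³/(24(L−S))) = √(59.631³/(24·28.437)) = 17.626279
iter 1: u=1.691537  f(a)=+4.357e+00  f'(a)=-4.249e+00  a ← 17.626279 − (+4.357e+00/-4.249e+00) = 18.651550
iter 2: u=1.598553  f(a)=+4.091e-01  f'(a)=-3.486e+00  a ← 18.651550 − (+4.091e-01/-3.486e+00) = 18.768902
iter 3: u=1.588559  f(a)=+4.431e-03  f'(a)=-3.411e+00  a ← 18.768902 − (+4.431e-03/-3.411e+00) = 18.770201
iter 4: u=1.588449  f(a)=+5.324e-07  f'(a)=-3.410e+00  a ← 18.770201 − (+5.324e-07/-3.410e+00) = 18.770201
iter 5: u=1.588449  f(a)=+0.000e+00  f'(a)=-3.410e+00  a ← 18.770201 − (+0.000e+00/-3.410e+00) = 18.770201
converged: |Δa| < 1e-12 after 5 iterations
sag = a·(cosh(S/(2a)) − 1) = 18.770201·(cosh(1.588449) − 1) = 29.097466
T_max/T_min = cosh(S/(2a)) = 2.550195

a=18.770 sag=29.097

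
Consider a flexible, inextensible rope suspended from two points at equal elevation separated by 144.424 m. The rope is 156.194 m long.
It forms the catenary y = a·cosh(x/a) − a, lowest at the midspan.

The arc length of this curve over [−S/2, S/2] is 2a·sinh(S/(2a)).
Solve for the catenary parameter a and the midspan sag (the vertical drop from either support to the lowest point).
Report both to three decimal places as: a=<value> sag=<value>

seed: a₀ = √(S³/(24(L−S))) = √(144.424³/(24·11.770)) = 103.267866
iter 1: u=0.699269  f(a)=+2.911e-01  f'(a)=-2.393e-01  a ← 103.267866 − (+2.911e-01/-2.393e-01) = 104.484514
iter 2: u=0.691126  f(a)=+5.225e-03  f'(a)=-2.308e-01  a ← 104.484514 − (+5.225e-03/-2.308e-01) = 104.507155
iter 3: u=0.690977  f(a)=+1.751e-06  f'(a)=-2.306e-01  a ← 104.507155 − (+1.751e-06/-2.306e-01) = 104.507163
iter 4: u=0.690977  f(a)=+1.990e-13  f'(a)=-2.306e-01  a ← 104.507163 − (+1.990e-13/-2.306e-01) = 104.507163
converged: |Δa| < 1e-12 after 4 iterations
sag = a·(cosh(S/(2a)) − 1) = 104.507163·(cosh(0.690977) − 1) = 25.956964
T_max/T_min = cosh(S/(2a)) = 1.248375

a=104.507 sag=25.957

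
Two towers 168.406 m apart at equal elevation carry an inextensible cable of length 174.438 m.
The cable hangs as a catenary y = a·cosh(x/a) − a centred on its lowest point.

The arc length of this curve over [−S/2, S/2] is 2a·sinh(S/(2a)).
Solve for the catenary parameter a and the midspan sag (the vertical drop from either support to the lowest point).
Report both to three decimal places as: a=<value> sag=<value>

seed: a₀ = √(S³/(24(L−S))) = √(168.406³/(24·6.032)) = 181.635216
iter 1: u=0.463583  f(a)=+6.515e-02  f'(a)=-6.786e-02  a ← 181.635216 − (+6.515e-02/-6.786e-02) = 182.595309
iter 2: u=0.461145  f(a)=+5.202e-04  f'(a)=-6.678e-02  a ← 182.595309 − (+5.202e-04/-6.678e-02) = 182.603098
iter 3: u=0.461126  f(a)=+3.375e-08  f'(a)=-6.677e-02  a ← 182.603098 − (+3.375e-08/-6.677e-02) = 182.603099
iter 4: u=0.461126  f(a)=+0.000e+00  f'(a)=-6.677e-02  a ← 182.603099 − (+0.000e+00/-6.677e-02) = 182.603099
converged: |Δa| < 1e-12 after 4 iterations
sag = a·(cosh(S/(2a)) − 1) = 182.603099·(cosh(0.461126) − 1) = 19.760548
T_max/T_min = cosh(S/(2a)) = 1.108216

a=182.603 sag=19.761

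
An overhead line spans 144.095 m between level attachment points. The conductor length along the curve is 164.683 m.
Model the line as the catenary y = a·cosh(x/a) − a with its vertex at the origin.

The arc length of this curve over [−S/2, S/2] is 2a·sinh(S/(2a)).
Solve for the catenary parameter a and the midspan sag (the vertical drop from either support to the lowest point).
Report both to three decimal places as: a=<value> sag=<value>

a=79.430 sag=34.978

seed: a₀ = √(S³/(24(L−S))) = √(144.095³/(24·20.588)) = 77.814524
iter 1: u=0.925888  f(a)=+9.007e-01  f'(a)=-5.759e-01  a ← 77.814524 − (+9.007e-01/-5.759e-01) = 79.378430
iter 2: u=0.907646  f(a)=+2.787e-02  f'(a)=-5.408e-01  a ← 79.378430 − (+2.787e-02/-5.408e-01) = 79.429966
iter 3: u=0.907057  f(a)=+2.857e-05  f'(a)=-5.397e-01  a ← 79.429966 − (+2.857e-05/-5.397e-01) = 79.430019
iter 4: u=0.907056  f(a)=+3.007e-11  f'(a)=-5.397e-01  a ← 79.430019 − (+3.007e-11/-5.397e-01) = 79.430019
converged: |Δa| < 1e-12 after 4 iterations
sag = a·(cosh(S/(2a)) − 1) = 79.430019·(cosh(0.907056) − 1) = 34.978244
T_max/T_min = cosh(S/(2a)) = 1.440366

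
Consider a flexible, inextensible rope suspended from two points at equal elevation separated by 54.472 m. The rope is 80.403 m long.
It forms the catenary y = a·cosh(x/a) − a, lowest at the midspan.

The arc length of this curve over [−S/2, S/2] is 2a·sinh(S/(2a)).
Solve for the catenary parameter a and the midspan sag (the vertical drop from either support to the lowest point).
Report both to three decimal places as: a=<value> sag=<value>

a=17.160 sag=26.551

seed: a₀ = √(S³/(24(L−S))) = √(54.472³/(24·25.931)) = 16.115535
iter 1: u=1.690046  f(a)=+3.965e+00  f'(a)=-4.236e+00  a ← 16.115535 − (+3.965e+00/-4.236e+00) = 17.051603
iter 2: u=1.597269  f(a)=+3.717e-01  f'(a)=-3.476e+00  a ← 17.051603 − (+3.717e-01/-3.476e+00) = 17.158549
iter 3: u=1.587314  f(a)=+4.013e-03  f'(a)=-3.401e+00  a ← 17.158549 − (+4.013e-03/-3.401e+00) = 17.159728
iter 4: u=1.587205  f(a)=+4.790e-07  f'(a)=-3.401e+00  a ← 17.159728 − (+4.790e-07/-3.401e+00) = 17.159729
iter 5: u=1.587205  f(a)=+1.421e-14  f'(a)=-3.401e+00  a ← 17.159729 − (+1.421e-14/-3.401e+00) = 17.159729
converged: |Δa| < 1e-12 after 5 iterations
sag = a·(cosh(S/(2a)) − 1) = 17.159729·(cosh(1.587205) − 1) = 26.550875
T_max/T_min = cosh(S/(2a)) = 2.547278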